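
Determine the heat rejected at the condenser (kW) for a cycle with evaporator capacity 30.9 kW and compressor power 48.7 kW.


Q_cond = Q_evap + W
Q_cond = 30.9 + 48.7
Q_cond = 79.6 kW

79.6


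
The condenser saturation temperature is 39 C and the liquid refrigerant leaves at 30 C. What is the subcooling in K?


Subcooling = T_cond - T_liquid
Subcooling = 39 - 30
Subcooling = 9 K

9


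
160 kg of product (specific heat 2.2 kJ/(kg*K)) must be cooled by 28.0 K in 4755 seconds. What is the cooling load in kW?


Q = m * cp * dT / t
Q = 160 * 2.2 * 28.0 / 4755
Q = 2.073 kW

2.073


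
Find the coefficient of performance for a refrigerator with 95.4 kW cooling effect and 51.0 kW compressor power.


COP = Q_evap / W
COP = 95.4 / 51.0
COP = 1.871

1.871


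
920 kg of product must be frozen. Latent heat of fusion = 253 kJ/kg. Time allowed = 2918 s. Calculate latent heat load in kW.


Q_lat = m * h_fg / t
Q_lat = 920 * 253 / 2918
Q_lat = 79.77 kW

79.77


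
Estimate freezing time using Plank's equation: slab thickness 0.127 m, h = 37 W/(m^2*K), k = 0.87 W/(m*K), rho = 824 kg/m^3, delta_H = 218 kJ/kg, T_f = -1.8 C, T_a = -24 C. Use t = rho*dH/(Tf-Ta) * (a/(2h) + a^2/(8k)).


dT = -1.8 - (-24) = 22.2 K
term1 = a/(2h) = 0.127/(2*37) = 0.001716216216
term2 = a^2/(8k) = 0.127^2/(8*0.87) = 0.002317385057
t = rho*dH*1000/dT * (term1 + term2)
t = 824*218*1000/22.2 * (0.001716216216 + 0.002317385057)
t = 32638 s

32638


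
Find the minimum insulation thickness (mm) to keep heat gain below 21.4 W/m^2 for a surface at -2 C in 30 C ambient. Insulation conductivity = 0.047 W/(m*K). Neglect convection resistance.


dT = 30 - (-2) = 32 K
thickness = k * dT / q_max * 1000
thickness = 0.047 * 32 / 21.4 * 1000
thickness = 70.3 mm

70.3


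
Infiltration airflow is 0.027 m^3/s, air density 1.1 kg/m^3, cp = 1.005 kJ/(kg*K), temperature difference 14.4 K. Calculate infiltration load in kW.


Q = V_dot * rho * cp * dT
Q = 0.027 * 1.1 * 1.005 * 14.4
Q = 0.43 kW

0.43


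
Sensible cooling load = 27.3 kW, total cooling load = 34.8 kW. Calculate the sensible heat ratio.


SHR = Q_sensible / Q_total
SHR = 27.3 / 34.8
SHR = 0.784

0.784


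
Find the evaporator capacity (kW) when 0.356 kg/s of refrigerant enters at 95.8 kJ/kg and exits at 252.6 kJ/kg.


dh = 252.6 - 95.8 = 156.8 kJ/kg
Q_evap = m_dot * dh = 0.356 * 156.8
Q_evap = 55.82 kW

55.82


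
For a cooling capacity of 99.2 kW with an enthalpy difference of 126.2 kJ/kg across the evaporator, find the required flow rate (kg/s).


m_dot = Q / dh
m_dot = 99.2 / 126.2
m_dot = 0.7861 kg/s

0.7861


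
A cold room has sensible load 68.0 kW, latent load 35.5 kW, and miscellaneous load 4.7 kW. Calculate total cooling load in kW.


Q_total = Q_s + Q_l + Q_misc
Q_total = 68.0 + 35.5 + 4.7
Q_total = 108.2 kW

108.2


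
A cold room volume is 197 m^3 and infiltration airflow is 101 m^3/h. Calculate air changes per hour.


ACH = flow / volume
ACH = 101 / 197
ACH = 0.513

0.513


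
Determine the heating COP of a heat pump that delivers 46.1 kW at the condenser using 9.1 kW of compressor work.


COP_hp = Q_cond / W
COP_hp = 46.1 / 9.1
COP_hp = 5.066

5.066


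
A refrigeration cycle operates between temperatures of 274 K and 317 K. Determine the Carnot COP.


dT = 317 - 274 = 43 K
COP_carnot = T_cold / dT = 274 / 43
COP_carnot = 6.372

6.372


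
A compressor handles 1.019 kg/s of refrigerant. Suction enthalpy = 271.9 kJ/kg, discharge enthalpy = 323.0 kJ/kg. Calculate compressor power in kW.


dh = 323.0 - 271.9 = 51.1 kJ/kg
W = m_dot * dh = 1.019 * 51.1 = 52.07 kW

52.07


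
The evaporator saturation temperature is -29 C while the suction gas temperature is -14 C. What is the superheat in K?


Superheat = T_suction - T_evap
Superheat = -14 - (-29)
Superheat = 15 K

15


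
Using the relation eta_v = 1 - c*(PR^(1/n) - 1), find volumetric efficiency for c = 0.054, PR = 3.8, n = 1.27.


PR^(1/n) = 3.8^(1/1.27) = 2.86103069
eta_v = 1 - 0.054 * (2.86103069 - 1)
eta_v = 0.8995

0.8995


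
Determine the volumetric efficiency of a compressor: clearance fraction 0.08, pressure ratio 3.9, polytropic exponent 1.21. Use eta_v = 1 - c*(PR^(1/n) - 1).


PR^(1/n) = 3.9^(1/1.21) = 3.07952083
eta_v = 1 - 0.08 * (3.07952083 - 1)
eta_v = 0.8336

0.8336


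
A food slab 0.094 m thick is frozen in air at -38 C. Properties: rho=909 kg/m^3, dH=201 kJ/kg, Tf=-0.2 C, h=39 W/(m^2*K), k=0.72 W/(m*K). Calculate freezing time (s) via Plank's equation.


dT = -0.2 - (-38) = 37.8 K
term1 = a/(2h) = 0.094/(2*39) = 0.001205128205
term2 = a^2/(8k) = 0.094^2/(8*0.72) = 0.001534027778
t = rho*dH*1000/dT * (term1 + term2)
t = 909*201*1000/37.8 * (0.001205128205 + 0.001534027778)
t = 13240 s

13240


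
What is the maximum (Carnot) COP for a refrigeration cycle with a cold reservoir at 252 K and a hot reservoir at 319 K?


dT = 319 - 252 = 67 K
COP_carnot = T_cold / dT = 252 / 67
COP_carnot = 3.761

3.761


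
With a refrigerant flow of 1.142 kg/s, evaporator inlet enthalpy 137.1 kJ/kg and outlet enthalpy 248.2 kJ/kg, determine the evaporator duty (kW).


dh = 248.2 - 137.1 = 111.1 kJ/kg
Q_evap = m_dot * dh = 1.142 * 111.1
Q_evap = 126.88 kW

126.88


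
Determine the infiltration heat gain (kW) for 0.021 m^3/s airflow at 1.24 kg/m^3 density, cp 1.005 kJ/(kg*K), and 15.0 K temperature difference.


Q = V_dot * rho * cp * dT
Q = 0.021 * 1.24 * 1.005 * 15.0
Q = 0.393 kW

0.393


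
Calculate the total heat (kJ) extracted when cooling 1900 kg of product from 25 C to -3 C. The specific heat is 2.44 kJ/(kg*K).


dT = 25 - (-3) = 28 K
Q = m * cp * dT = 1900 * 2.44 * 28
Q = 129808 kJ

129808


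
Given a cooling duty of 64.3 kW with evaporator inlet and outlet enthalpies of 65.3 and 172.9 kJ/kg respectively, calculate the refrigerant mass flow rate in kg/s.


dh = 172.9 - 65.3 = 107.6 kJ/kg
m_dot = Q / dh = 64.3 / 107.6 = 0.5976 kg/s

0.5976


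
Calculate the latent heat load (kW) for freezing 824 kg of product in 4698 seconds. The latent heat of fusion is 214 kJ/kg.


Q_lat = m * h_fg / t
Q_lat = 824 * 214 / 4698
Q_lat = 37.53 kW

37.53


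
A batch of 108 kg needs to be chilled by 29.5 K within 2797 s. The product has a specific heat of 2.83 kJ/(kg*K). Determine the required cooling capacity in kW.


Q = m * cp * dT / t
Q = 108 * 2.83 * 29.5 / 2797
Q = 3.224 kW

3.224


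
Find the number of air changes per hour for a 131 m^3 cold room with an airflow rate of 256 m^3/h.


ACH = flow / volume
ACH = 256 / 131
ACH = 1.954

1.954


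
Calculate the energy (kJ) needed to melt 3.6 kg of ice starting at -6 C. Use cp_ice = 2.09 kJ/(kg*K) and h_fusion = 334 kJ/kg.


Sensible heat = cp * dT = 2.09 * 6 = 12.54 kJ/kg
Total per kg = 12.54 + 334 = 346.54 kJ/kg
Q = m * total = 3.6 * 346.54
Q = 1247.5 kJ

1247.5


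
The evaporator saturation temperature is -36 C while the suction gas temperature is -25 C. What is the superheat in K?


Superheat = T_suction - T_evap
Superheat = -25 - (-36)
Superheat = 11 K

11


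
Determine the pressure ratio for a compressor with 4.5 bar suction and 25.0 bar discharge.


PR = P_high / P_low
PR = 25.0 / 4.5
PR = 5.556

5.556


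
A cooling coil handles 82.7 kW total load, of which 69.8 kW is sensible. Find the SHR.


SHR = Q_sensible / Q_total
SHR = 69.8 / 82.7
SHR = 0.844

0.844


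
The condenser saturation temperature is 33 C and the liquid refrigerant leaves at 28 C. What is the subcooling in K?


Subcooling = T_cond - T_liquid
Subcooling = 33 - 28
Subcooling = 5 K

5


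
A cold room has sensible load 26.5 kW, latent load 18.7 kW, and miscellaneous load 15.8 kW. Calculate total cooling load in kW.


Q_total = Q_s + Q_l + Q_misc
Q_total = 26.5 + 18.7 + 15.8
Q_total = 61.0 kW

61.0


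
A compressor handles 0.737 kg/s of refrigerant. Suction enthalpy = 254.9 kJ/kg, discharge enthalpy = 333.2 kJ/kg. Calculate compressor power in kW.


dh = 333.2 - 254.9 = 78.3 kJ/kg
W = m_dot * dh = 0.737 * 78.3 = 57.71 kW

57.71


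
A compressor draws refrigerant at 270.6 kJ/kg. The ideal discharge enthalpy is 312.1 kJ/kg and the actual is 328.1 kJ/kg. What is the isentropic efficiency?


dh_ideal = 312.1 - 270.6 = 41.5 kJ/kg
dh_actual = 328.1 - 270.6 = 57.5 kJ/kg
eta_s = dh_ideal / dh_actual = 41.5 / 57.5
eta_s = 0.7217

0.7217


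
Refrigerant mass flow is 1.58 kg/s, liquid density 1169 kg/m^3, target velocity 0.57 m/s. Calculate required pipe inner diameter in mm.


A = m_dot / (rho * v) = 1.58 / (1169 * 0.57) = 0.002371197455 m^2
d = sqrt(4*A/pi) * 1000
d = 54.9 mm

54.9


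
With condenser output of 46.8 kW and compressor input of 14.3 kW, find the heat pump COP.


COP_hp = Q_cond / W
COP_hp = 46.8 / 14.3
COP_hp = 3.273

3.273


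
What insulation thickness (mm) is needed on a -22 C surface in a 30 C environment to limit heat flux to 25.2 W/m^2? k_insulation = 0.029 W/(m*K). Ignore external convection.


dT = 30 - (-22) = 52 K
thickness = k * dT / q_max * 1000
thickness = 0.029 * 52 / 25.2 * 1000
thickness = 59.8 mm

59.8


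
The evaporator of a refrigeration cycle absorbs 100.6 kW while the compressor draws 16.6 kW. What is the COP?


COP = Q_evap / W
COP = 100.6 / 16.6
COP = 6.06

6.06


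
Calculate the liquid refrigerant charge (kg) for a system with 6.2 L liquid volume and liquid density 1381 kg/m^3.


Charge = V * rho / 1000
Charge = 6.2 * 1381 / 1000
Charge = 8.56 kg

8.56


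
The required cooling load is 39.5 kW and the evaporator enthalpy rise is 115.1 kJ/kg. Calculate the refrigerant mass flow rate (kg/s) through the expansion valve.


m_dot = Q / dh
m_dot = 39.5 / 115.1
m_dot = 0.3432 kg/s

0.3432


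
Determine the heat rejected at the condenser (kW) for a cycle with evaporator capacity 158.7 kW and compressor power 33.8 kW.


Q_cond = Q_evap + W
Q_cond = 158.7 + 33.8
Q_cond = 192.5 kW

192.5


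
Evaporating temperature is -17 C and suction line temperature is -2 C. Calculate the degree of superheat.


Superheat = T_suction - T_evap
Superheat = -2 - (-17)
Superheat = 15 K

15


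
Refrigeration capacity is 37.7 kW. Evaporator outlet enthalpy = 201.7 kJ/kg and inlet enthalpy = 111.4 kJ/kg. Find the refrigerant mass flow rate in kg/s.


dh = 201.7 - 111.4 = 90.3 kJ/kg
m_dot = Q / dh = 37.7 / 90.3 = 0.4175 kg/s

0.4175


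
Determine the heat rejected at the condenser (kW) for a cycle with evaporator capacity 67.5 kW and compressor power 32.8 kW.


Q_cond = Q_evap + W
Q_cond = 67.5 + 32.8
Q_cond = 100.3 kW

100.3


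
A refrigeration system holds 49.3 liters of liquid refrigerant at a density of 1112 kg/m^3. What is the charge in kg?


Charge = V * rho / 1000
Charge = 49.3 * 1112 / 1000
Charge = 54.82 kg

54.82


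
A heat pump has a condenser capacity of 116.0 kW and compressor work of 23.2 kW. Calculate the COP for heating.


COP_hp = Q_cond / W
COP_hp = 116.0 / 23.2
COP_hp = 5.0

5.0


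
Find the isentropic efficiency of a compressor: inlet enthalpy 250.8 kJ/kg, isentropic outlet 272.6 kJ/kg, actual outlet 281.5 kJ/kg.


dh_ideal = 272.6 - 250.8 = 21.8 kJ/kg
dh_actual = 281.5 - 250.8 = 30.7 kJ/kg
eta_s = dh_ideal / dh_actual = 21.8 / 30.7
eta_s = 0.7101

0.7101


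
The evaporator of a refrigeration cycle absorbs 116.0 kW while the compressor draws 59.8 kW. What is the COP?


COP = Q_evap / W
COP = 116.0 / 59.8
COP = 1.94

1.94


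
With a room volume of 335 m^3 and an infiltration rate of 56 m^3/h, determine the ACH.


ACH = flow / volume
ACH = 56 / 335
ACH = 0.167

0.167


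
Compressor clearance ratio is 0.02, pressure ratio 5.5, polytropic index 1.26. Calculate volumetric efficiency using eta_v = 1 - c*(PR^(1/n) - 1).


PR^(1/n) = 5.5^(1/1.26) = 3.86891721
eta_v = 1 - 0.02 * (3.86891721 - 1)
eta_v = 0.9426

0.9426


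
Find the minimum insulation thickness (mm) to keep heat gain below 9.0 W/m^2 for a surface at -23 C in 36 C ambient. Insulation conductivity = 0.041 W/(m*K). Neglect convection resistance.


dT = 36 - (-23) = 59 K
thickness = k * dT / q_max * 1000
thickness = 0.041 * 59 / 9.0 * 1000
thickness = 268.8 mm

268.8


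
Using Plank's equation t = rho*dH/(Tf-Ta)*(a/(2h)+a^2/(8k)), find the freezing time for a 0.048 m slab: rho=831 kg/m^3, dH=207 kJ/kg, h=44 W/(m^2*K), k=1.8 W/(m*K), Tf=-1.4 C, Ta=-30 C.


dT = -1.4 - (-30) = 28.6 K
term1 = a/(2h) = 0.048/(2*44) = 0.0005454545455
term2 = a^2/(8k) = 0.048^2/(8*1.8) = 0.00016
t = rho*dH*1000/dT * (term1 + term2)
t = 831*207*1000/28.6 * (0.0005454545455 + 0.00016)
t = 4243 s

4243


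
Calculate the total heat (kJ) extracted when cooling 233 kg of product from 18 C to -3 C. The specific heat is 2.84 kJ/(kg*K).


dT = 18 - (-3) = 21 K
Q = m * cp * dT = 233 * 2.84 * 21
Q = 13896 kJ

13896


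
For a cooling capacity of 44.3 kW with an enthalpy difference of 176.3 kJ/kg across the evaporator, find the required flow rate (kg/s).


m_dot = Q / dh
m_dot = 44.3 / 176.3
m_dot = 0.2513 kg/s

0.2513


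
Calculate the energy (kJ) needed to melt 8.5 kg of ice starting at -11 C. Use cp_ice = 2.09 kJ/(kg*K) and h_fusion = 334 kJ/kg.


Sensible heat = cp * dT = 2.09 * 11 = 22.99 kJ/kg
Total per kg = 22.99 + 334 = 356.99 kJ/kg
Q = m * total = 8.5 * 356.99
Q = 3034.4 kJ

3034.4


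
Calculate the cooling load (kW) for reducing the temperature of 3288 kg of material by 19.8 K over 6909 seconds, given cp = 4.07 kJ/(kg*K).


Q = m * cp * dT / t
Q = 3288 * 4.07 * 19.8 / 6909
Q = 38.351 kW

38.351


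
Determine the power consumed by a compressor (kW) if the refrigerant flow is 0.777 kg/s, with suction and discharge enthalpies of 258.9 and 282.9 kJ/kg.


dh = 282.9 - 258.9 = 24.0 kJ/kg
W = m_dot * dh = 0.777 * 24.0 = 18.65 kW

18.65


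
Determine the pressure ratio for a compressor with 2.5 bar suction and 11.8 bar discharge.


PR = P_high / P_low
PR = 11.8 / 2.5
PR = 4.72

4.72


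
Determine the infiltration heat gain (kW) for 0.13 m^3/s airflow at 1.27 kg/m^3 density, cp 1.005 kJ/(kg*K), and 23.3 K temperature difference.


Q = V_dot * rho * cp * dT
Q = 0.13 * 1.27 * 1.005 * 23.3
Q = 3.866 kW

3.866


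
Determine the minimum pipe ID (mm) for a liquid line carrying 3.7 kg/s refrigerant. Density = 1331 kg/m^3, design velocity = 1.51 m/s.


A = m_dot / (rho * v) = 3.7 / (1331 * 1.51) = 0.001840970042 m^2
d = sqrt(4*A/pi) * 1000
d = 48.4 mm

48.4


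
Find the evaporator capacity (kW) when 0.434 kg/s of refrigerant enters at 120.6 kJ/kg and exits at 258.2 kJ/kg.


dh = 258.2 - 120.6 = 137.6 kJ/kg
Q_evap = m_dot * dh = 0.434 * 137.6
Q_evap = 59.72 kW

59.72


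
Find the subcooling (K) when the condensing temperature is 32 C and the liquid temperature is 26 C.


Subcooling = T_cond - T_liquid
Subcooling = 32 - 26
Subcooling = 6 K

6


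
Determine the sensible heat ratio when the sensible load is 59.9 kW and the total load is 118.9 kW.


SHR = Q_sensible / Q_total
SHR = 59.9 / 118.9
SHR = 0.504

0.504


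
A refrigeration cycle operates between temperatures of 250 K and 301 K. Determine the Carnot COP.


dT = 301 - 250 = 51 K
COP_carnot = T_cold / dT = 250 / 51
COP_carnot = 4.902

4.902


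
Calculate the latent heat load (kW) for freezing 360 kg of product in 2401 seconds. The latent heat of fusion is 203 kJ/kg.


Q_lat = m * h_fg / t
Q_lat = 360 * 203 / 2401
Q_lat = 30.44 kW

30.44


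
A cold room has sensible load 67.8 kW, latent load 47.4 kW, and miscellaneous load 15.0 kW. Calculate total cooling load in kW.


Q_total = Q_s + Q_l + Q_misc
Q_total = 67.8 + 47.4 + 15.0
Q_total = 130.2 kW

130.2


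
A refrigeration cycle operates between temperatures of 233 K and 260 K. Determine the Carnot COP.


dT = 260 - 233 = 27 K
COP_carnot = T_cold / dT = 233 / 27
COP_carnot = 8.63

8.63


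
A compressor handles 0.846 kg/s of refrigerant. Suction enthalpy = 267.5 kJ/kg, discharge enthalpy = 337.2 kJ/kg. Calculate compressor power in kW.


dh = 337.2 - 267.5 = 69.7 kJ/kg
W = m_dot * dh = 0.846 * 69.7 = 58.97 kW

58.97


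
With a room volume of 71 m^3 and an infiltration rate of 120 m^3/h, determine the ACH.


ACH = flow / volume
ACH = 120 / 71
ACH = 1.69

1.69


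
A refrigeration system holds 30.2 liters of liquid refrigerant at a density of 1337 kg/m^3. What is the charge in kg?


Charge = V * rho / 1000
Charge = 30.2 * 1337 / 1000
Charge = 40.38 kg

40.38


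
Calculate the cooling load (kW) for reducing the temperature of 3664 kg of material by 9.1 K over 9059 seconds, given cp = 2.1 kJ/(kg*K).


Q = m * cp * dT / t
Q = 3664 * 2.1 * 9.1 / 9059
Q = 7.729 kW

7.729


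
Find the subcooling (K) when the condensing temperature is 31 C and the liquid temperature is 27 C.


Subcooling = T_cond - T_liquid
Subcooling = 31 - 27
Subcooling = 4 K

4


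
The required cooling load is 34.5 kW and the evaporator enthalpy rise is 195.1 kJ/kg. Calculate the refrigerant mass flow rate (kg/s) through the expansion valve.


m_dot = Q / dh
m_dot = 34.5 / 195.1
m_dot = 0.1768 kg/s

0.1768


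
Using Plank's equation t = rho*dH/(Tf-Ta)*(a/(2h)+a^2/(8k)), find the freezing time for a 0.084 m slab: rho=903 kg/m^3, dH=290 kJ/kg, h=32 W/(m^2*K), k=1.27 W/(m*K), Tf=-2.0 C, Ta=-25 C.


dT = -2.0 - (-25) = 23.0 K
term1 = a/(2h) = 0.084/(2*32) = 0.0013125
term2 = a^2/(8k) = 0.084^2/(8*1.27) = 0.000694488189
t = rho*dH*1000/dT * (term1 + term2)
t = 903*290*1000/23.0 * (0.0013125 + 0.000694488189)
t = 22851 s

22851


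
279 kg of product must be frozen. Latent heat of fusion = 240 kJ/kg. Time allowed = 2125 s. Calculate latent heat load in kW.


Q_lat = m * h_fg / t
Q_lat = 279 * 240 / 2125
Q_lat = 31.51 kW

31.51


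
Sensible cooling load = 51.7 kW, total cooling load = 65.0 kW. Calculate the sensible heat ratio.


SHR = Q_sensible / Q_total
SHR = 51.7 / 65.0
SHR = 0.795

0.795


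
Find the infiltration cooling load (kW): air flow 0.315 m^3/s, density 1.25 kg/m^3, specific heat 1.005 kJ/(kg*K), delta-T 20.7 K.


Q = V_dot * rho * cp * dT
Q = 0.315 * 1.25 * 1.005 * 20.7
Q = 8.191 kW

8.191


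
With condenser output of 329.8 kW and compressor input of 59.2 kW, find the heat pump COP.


COP_hp = Q_cond / W
COP_hp = 329.8 / 59.2
COP_hp = 5.571

5.571


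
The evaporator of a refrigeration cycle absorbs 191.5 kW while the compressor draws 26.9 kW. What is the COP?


COP = Q_evap / W
COP = 191.5 / 26.9
COP = 7.119

7.119


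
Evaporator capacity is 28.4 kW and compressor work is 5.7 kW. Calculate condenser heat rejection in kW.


Q_cond = Q_evap + W
Q_cond = 28.4 + 5.7
Q_cond = 34.1 kW

34.1


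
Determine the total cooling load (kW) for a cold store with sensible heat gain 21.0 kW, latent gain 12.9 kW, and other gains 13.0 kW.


Q_total = Q_s + Q_l + Q_misc
Q_total = 21.0 + 12.9 + 13.0
Q_total = 46.9 kW

46.9


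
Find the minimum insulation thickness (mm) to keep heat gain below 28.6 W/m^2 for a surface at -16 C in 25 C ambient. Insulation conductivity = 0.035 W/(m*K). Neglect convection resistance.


dT = 25 - (-16) = 41 K
thickness = k * dT / q_max * 1000
thickness = 0.035 * 41 / 28.6 * 1000
thickness = 50.2 mm

50.2


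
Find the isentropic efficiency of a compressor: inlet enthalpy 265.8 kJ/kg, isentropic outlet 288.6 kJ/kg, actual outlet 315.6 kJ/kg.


dh_ideal = 288.6 - 265.8 = 22.8 kJ/kg
dh_actual = 315.6 - 265.8 = 49.8 kJ/kg
eta_s = dh_ideal / dh_actual = 22.8 / 49.8
eta_s = 0.4578

0.4578


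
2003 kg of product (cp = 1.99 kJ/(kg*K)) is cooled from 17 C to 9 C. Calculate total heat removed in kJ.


dT = 17 - (9) = 8 K
Q = m * cp * dT = 2003 * 1.99 * 8
Q = 31888 kJ

31888


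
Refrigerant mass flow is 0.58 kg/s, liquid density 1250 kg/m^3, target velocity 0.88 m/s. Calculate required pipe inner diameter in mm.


A = m_dot / (rho * v) = 0.58 / (1250 * 0.88) = 0.0005272727273 m^2
d = sqrt(4*A/pi) * 1000
d = 25.9 mm

25.9


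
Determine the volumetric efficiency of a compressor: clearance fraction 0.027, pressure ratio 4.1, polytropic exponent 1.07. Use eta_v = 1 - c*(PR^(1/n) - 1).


PR^(1/n) = 4.1^(1/1.07) = 3.73848113
eta_v = 1 - 0.027 * (3.73848113 - 1)
eta_v = 0.9261

0.9261


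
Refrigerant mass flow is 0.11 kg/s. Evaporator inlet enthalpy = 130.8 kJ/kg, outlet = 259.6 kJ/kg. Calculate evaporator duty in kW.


dh = 259.6 - 130.8 = 128.8 kJ/kg
Q_evap = m_dot * dh = 0.11 * 128.8
Q_evap = 14.17 kW

14.17


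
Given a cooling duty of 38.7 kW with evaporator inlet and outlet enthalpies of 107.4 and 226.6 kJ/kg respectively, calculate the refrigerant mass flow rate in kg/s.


dh = 226.6 - 107.4 = 119.2 kJ/kg
m_dot = Q / dh = 38.7 / 119.2 = 0.3247 kg/s

0.3247


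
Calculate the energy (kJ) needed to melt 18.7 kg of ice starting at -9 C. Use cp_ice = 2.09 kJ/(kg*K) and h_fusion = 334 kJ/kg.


Sensible heat = cp * dT = 2.09 * 9 = 18.81 kJ/kg
Total per kg = 18.81 + 334 = 352.81 kJ/kg
Q = m * total = 18.7 * 352.81
Q = 6597.5 kJ

6597.5


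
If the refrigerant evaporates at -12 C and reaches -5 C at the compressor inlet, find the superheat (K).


Superheat = T_suction - T_evap
Superheat = -5 - (-12)
Superheat = 7 K

7


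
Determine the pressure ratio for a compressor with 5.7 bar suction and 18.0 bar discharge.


PR = P_high / P_low
PR = 18.0 / 5.7
PR = 3.158

3.158


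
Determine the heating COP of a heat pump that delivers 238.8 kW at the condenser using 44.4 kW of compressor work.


COP_hp = Q_cond / W
COP_hp = 238.8 / 44.4
COP_hp = 5.378

5.378


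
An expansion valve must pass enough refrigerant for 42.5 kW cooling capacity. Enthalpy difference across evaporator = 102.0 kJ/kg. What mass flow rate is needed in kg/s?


m_dot = Q / dh
m_dot = 42.5 / 102.0
m_dot = 0.4167 kg/s

0.4167


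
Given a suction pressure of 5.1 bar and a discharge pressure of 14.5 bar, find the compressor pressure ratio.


PR = P_high / P_low
PR = 14.5 / 5.1
PR = 2.843

2.843


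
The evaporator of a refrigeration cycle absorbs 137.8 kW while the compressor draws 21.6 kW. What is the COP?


COP = Q_evap / W
COP = 137.8 / 21.6
COP = 6.38

6.38


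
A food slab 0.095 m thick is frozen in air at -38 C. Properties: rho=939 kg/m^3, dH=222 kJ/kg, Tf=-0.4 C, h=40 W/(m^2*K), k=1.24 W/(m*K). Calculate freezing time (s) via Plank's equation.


dT = -0.4 - (-38) = 37.6 K
term1 = a/(2h) = 0.095/(2*40) = 0.0011875
term2 = a^2/(8k) = 0.095^2/(8*1.24) = 0.0009097782258
t = rho*dH*1000/dT * (term1 + term2)
t = 939*222*1000/37.6 * (0.0011875 + 0.0009097782258)
t = 11628 s

11628


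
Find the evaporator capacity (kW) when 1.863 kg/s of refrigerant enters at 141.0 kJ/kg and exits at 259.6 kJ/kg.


dh = 259.6 - 141.0 = 118.6 kJ/kg
Q_evap = m_dot * dh = 1.863 * 118.6
Q_evap = 220.95 kW

220.95


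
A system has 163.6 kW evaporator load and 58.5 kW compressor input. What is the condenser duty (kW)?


Q_cond = Q_evap + W
Q_cond = 163.6 + 58.5
Q_cond = 222.1 kW

222.1


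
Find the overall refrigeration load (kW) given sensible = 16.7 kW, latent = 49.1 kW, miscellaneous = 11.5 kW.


Q_total = Q_s + Q_l + Q_misc
Q_total = 16.7 + 49.1 + 11.5
Q_total = 77.3 kW

77.3


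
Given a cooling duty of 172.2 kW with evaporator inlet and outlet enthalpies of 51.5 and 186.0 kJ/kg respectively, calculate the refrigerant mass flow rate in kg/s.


dh = 186.0 - 51.5 = 134.5 kJ/kg
m_dot = Q / dh = 172.2 / 134.5 = 1.2803 kg/s

1.2803


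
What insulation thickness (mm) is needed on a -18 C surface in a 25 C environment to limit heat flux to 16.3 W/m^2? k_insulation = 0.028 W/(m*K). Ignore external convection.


dT = 25 - (-18) = 43 K
thickness = k * dT / q_max * 1000
thickness = 0.028 * 43 / 16.3 * 1000
thickness = 73.9 mm

73.9


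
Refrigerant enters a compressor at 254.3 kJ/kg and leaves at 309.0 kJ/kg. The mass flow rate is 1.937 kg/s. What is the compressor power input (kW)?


dh = 309.0 - 254.3 = 54.7 kJ/kg
W = m_dot * dh = 1.937 * 54.7 = 105.95 kW

105.95


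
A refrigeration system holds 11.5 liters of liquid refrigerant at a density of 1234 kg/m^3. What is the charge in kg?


Charge = V * rho / 1000
Charge = 11.5 * 1234 / 1000
Charge = 14.19 kg

14.19


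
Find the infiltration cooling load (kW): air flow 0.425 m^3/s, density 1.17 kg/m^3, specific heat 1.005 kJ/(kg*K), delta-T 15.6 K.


Q = V_dot * rho * cp * dT
Q = 0.425 * 1.17 * 1.005 * 15.6
Q = 7.796 kW

7.796


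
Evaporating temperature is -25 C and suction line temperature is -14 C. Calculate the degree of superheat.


Superheat = T_suction - T_evap
Superheat = -14 - (-25)
Superheat = 11 K

11


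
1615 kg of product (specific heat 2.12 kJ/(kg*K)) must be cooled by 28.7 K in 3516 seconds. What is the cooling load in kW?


Q = m * cp * dT / t
Q = 1615 * 2.12 * 28.7 / 3516
Q = 27.947 kW

27.947


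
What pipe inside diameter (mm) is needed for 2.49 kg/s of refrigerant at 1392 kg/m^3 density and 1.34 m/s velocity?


A = m_dot / (rho * v) = 2.49 / (1392 * 1.34) = 0.001334920226 m^2
d = sqrt(4*A/pi) * 1000
d = 41.2 mm

41.2


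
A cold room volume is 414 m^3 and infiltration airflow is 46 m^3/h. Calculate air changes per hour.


ACH = flow / volume
ACH = 46 / 414
ACH = 0.111

0.111


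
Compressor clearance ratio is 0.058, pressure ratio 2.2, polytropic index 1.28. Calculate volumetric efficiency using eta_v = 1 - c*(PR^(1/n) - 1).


PR^(1/n) = 2.2^(1/1.28) = 1.85147443
eta_v = 1 - 0.058 * (1.85147443 - 1)
eta_v = 0.9506

0.9506


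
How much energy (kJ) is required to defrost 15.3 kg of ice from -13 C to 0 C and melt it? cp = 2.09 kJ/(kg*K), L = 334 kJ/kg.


Sensible heat = cp * dT = 2.09 * 13 = 27.17 kJ/kg
Total per kg = 27.17 + 334 = 361.17 kJ/kg
Q = m * total = 15.3 * 361.17
Q = 5525.9 kJ

5525.9


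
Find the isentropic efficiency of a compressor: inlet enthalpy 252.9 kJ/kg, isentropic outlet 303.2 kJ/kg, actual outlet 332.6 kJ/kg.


dh_ideal = 303.2 - 252.9 = 50.3 kJ/kg
dh_actual = 332.6 - 252.9 = 79.7 kJ/kg
eta_s = dh_ideal / dh_actual = 50.3 / 79.7
eta_s = 0.6311

0.6311


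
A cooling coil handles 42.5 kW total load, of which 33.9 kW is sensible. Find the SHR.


SHR = Q_sensible / Q_total
SHR = 33.9 / 42.5
SHR = 0.798

0.798


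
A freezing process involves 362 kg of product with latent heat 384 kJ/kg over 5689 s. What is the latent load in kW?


Q_lat = m * h_fg / t
Q_lat = 362 * 384 / 5689
Q_lat = 24.43 kW

24.43


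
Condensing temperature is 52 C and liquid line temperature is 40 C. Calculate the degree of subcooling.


Subcooling = T_cond - T_liquid
Subcooling = 52 - 40
Subcooling = 12 K

12


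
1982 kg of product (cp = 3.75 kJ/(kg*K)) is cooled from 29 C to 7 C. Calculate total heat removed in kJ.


dT = 29 - (7) = 22 K
Q = m * cp * dT = 1982 * 3.75 * 22
Q = 163515 kJ

163515


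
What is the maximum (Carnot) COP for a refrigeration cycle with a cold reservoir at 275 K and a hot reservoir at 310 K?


dT = 310 - 275 = 35 K
COP_carnot = T_cold / dT = 275 / 35
COP_carnot = 7.857

7.857


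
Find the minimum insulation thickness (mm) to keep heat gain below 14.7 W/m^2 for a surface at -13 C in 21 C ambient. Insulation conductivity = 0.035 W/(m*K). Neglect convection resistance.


dT = 21 - (-13) = 34 K
thickness = k * dT / q_max * 1000
thickness = 0.035 * 34 / 14.7 * 1000
thickness = 81.0 mm

81.0


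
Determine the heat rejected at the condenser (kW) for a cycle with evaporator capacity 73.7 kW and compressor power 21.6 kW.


Q_cond = Q_evap + W
Q_cond = 73.7 + 21.6
Q_cond = 95.3 kW

95.3


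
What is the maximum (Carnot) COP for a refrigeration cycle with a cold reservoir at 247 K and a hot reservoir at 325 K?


dT = 325 - 247 = 78 K
COP_carnot = T_cold / dT = 247 / 78
COP_carnot = 3.167

3.167


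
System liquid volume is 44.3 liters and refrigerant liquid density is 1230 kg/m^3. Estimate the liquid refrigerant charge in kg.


Charge = V * rho / 1000
Charge = 44.3 * 1230 / 1000
Charge = 54.49 kg

54.49


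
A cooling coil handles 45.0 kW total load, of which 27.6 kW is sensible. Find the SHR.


SHR = Q_sensible / Q_total
SHR = 27.6 / 45.0
SHR = 0.613

0.613


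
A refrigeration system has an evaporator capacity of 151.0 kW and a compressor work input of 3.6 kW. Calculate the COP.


COP = Q_evap / W
COP = 151.0 / 3.6
COP = 41.944

41.944


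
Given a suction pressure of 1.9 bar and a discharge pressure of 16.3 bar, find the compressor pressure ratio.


PR = P_high / P_low
PR = 16.3 / 1.9
PR = 8.579

8.579


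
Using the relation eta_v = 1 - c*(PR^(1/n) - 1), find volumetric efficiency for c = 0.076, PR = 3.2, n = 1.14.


PR^(1/n) = 3.2^(1/1.14) = 2.77404828
eta_v = 1 - 0.076 * (2.77404828 - 1)
eta_v = 0.8652

0.8652


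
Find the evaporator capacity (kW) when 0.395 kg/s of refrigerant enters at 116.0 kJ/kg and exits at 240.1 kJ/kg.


dh = 240.1 - 116.0 = 124.1 kJ/kg
Q_evap = m_dot * dh = 0.395 * 124.1
Q_evap = 49.02 kW

49.02


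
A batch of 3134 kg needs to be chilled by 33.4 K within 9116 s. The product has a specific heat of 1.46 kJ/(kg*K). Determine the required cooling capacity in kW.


Q = m * cp * dT / t
Q = 3134 * 1.46 * 33.4 / 9116
Q = 16.765 kW

16.765


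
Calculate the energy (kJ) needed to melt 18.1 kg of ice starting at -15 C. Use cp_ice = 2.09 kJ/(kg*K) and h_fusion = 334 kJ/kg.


Sensible heat = cp * dT = 2.09 * 15 = 31.35 kJ/kg
Total per kg = 31.35 + 334 = 365.35 kJ/kg
Q = m * total = 18.1 * 365.35
Q = 6612.8 kJ

6612.8


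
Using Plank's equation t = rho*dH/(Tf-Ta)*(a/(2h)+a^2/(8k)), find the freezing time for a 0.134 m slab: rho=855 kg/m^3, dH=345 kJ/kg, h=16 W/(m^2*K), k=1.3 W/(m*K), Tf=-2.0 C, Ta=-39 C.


dT = -2.0 - (-39) = 37.0 K
term1 = a/(2h) = 0.134/(2*16) = 0.0041875
term2 = a^2/(8k) = 0.134^2/(8*1.3) = 0.001726538462
t = rho*dH*1000/dT * (term1 + term2)
t = 855*345*1000/37.0 * (0.0041875 + 0.001726538462)
t = 47148 s

47148


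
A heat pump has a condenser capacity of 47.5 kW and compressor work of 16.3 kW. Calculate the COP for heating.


COP_hp = Q_cond / W
COP_hp = 47.5 / 16.3
COP_hp = 2.914

2.914


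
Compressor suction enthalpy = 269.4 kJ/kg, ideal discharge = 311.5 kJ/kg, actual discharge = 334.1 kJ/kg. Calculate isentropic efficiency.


dh_ideal = 311.5 - 269.4 = 42.1 kJ/kg
dh_actual = 334.1 - 269.4 = 64.7 kJ/kg
eta_s = dh_ideal / dh_actual = 42.1 / 64.7
eta_s = 0.6507

0.6507


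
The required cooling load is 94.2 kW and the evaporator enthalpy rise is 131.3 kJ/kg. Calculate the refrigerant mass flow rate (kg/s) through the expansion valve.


m_dot = Q / dh
m_dot = 94.2 / 131.3
m_dot = 0.7174 kg/s

0.7174


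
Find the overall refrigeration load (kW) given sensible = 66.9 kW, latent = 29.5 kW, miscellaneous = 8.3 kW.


Q_total = Q_s + Q_l + Q_misc
Q_total = 66.9 + 29.5 + 8.3
Q_total = 104.7 kW

104.7


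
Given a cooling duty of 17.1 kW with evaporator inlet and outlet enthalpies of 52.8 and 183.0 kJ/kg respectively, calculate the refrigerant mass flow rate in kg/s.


dh = 183.0 - 52.8 = 130.2 kJ/kg
m_dot = Q / dh = 17.1 / 130.2 = 0.1313 kg/s

0.1313


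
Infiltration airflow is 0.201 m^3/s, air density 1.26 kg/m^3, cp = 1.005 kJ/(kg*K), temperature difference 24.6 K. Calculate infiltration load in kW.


Q = V_dot * rho * cp * dT
Q = 0.201 * 1.26 * 1.005 * 24.6
Q = 6.261 kW

6.261


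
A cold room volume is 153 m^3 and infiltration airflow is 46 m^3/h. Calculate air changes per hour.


ACH = flow / volume
ACH = 46 / 153
ACH = 0.301

0.301


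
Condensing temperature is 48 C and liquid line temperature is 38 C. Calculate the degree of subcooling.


Subcooling = T_cond - T_liquid
Subcooling = 48 - 38
Subcooling = 10 K

10


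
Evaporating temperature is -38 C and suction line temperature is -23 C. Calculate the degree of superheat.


Superheat = T_suction - T_evap
Superheat = -23 - (-38)
Superheat = 15 K

15


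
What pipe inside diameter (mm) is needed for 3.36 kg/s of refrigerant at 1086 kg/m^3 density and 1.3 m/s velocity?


A = m_dot / (rho * v) = 3.36 / (1086 * 1.3) = 0.002379940501 m^2
d = sqrt(4*A/pi) * 1000
d = 55.0 mm

55.0


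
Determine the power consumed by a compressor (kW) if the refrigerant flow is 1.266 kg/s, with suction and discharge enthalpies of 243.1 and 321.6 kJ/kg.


dh = 321.6 - 243.1 = 78.5 kJ/kg
W = m_dot * dh = 1.266 * 78.5 = 99.38 kW

99.38


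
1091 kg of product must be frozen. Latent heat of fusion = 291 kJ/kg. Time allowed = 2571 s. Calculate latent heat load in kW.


Q_lat = m * h_fg / t
Q_lat = 1091 * 291 / 2571
Q_lat = 123.49 kW

123.49


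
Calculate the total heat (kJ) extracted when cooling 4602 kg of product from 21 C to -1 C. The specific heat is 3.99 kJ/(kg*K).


dT = 21 - (-1) = 22 K
Q = m * cp * dT = 4602 * 3.99 * 22
Q = 403964 kJ

403964


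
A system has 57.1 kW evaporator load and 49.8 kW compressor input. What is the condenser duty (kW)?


Q_cond = Q_evap + W
Q_cond = 57.1 + 49.8
Q_cond = 106.9 kW

106.9


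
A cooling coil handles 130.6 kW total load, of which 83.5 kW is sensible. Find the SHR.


SHR = Q_sensible / Q_total
SHR = 83.5 / 130.6
SHR = 0.639

0.639


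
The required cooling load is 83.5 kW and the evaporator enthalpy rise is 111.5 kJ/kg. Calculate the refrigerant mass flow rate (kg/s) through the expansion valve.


m_dot = Q / dh
m_dot = 83.5 / 111.5
m_dot = 0.7489 kg/s

0.7489


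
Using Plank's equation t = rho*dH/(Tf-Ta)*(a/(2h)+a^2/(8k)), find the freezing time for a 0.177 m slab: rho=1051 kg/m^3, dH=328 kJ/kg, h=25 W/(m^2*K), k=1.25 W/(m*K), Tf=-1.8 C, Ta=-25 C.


dT = -1.8 - (-25) = 23.2 K
term1 = a/(2h) = 0.177/(2*25) = 0.00354
term2 = a^2/(8k) = 0.177^2/(8*1.25) = 0.0031329
t = rho*dH*1000/dT * (term1 + term2)
t = 1051*328*1000/23.2 * (0.00354 + 0.0031329)
t = 99152 s

99152


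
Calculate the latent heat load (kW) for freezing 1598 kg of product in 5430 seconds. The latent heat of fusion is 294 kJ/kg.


Q_lat = m * h_fg / t
Q_lat = 1598 * 294 / 5430
Q_lat = 86.52 kW

86.52


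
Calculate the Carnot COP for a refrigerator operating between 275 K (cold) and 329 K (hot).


dT = 329 - 275 = 54 K
COP_carnot = T_cold / dT = 275 / 54
COP_carnot = 5.093

5.093


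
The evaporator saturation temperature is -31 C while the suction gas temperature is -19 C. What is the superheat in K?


Superheat = T_suction - T_evap
Superheat = -19 - (-31)
Superheat = 12 K

12


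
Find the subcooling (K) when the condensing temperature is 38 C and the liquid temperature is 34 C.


Subcooling = T_cond - T_liquid
Subcooling = 38 - 34
Subcooling = 4 K

4


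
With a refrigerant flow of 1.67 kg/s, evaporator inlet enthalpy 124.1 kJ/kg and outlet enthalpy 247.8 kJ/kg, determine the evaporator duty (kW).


dh = 247.8 - 124.1 = 123.7 kJ/kg
Q_evap = m_dot * dh = 1.67 * 123.7
Q_evap = 206.58 kW

206.58


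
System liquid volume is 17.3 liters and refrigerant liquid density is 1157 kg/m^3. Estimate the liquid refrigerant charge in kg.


Charge = V * rho / 1000
Charge = 17.3 * 1157 / 1000
Charge = 20.02 kg

20.02


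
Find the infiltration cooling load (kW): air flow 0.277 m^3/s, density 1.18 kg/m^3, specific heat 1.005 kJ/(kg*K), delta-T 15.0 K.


Q = V_dot * rho * cp * dT
Q = 0.277 * 1.18 * 1.005 * 15.0
Q = 4.927 kW

4.927


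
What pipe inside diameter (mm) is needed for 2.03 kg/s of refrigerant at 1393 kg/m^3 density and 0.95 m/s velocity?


A = m_dot / (rho * v) = 2.03 / (1393 * 0.95) = 0.001533985718 m^2
d = sqrt(4*A/pi) * 1000
d = 44.2 mm

44.2


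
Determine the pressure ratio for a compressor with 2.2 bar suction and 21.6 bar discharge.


PR = P_high / P_low
PR = 21.6 / 2.2
PR = 9.818

9.818


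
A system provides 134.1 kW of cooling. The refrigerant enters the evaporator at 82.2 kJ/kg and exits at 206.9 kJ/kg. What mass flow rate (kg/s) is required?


dh = 206.9 - 82.2 = 124.7 kJ/kg
m_dot = Q / dh = 134.1 / 124.7 = 1.0754 kg/s

1.0754


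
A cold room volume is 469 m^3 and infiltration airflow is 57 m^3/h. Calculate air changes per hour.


ACH = flow / volume
ACH = 57 / 469
ACH = 0.122

0.122


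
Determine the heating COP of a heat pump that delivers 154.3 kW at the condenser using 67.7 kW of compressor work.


COP_hp = Q_cond / W
COP_hp = 154.3 / 67.7
COP_hp = 2.279

2.279


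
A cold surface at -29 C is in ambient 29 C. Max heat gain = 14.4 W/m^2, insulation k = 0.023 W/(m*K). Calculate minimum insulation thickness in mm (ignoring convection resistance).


dT = 29 - (-29) = 58 K
thickness = k * dT / q_max * 1000
thickness = 0.023 * 58 / 14.4 * 1000
thickness = 92.6 mm

92.6


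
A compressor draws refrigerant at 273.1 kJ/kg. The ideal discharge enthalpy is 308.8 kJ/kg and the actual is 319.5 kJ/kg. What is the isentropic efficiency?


dh_ideal = 308.8 - 273.1 = 35.7 kJ/kg
dh_actual = 319.5 - 273.1 = 46.4 kJ/kg
eta_s = dh_ideal / dh_actual = 35.7 / 46.4
eta_s = 0.7694

0.7694


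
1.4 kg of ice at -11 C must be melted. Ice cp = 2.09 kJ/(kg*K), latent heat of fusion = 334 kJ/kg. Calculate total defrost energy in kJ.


Sensible heat = cp * dT = 2.09 * 11 = 22.99 kJ/kg
Total per kg = 22.99 + 334 = 356.99 kJ/kg
Q = m * total = 1.4 * 356.99
Q = 499.8 kJ

499.8


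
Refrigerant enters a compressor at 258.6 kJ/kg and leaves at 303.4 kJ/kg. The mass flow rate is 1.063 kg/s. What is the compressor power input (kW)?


dh = 303.4 - 258.6 = 44.8 kJ/kg
W = m_dot * dh = 1.063 * 44.8 = 47.62 kW

47.62


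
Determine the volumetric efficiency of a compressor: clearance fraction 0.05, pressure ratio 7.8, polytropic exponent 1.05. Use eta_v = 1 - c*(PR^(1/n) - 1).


PR^(1/n) = 7.8^(1/1.05) = 7.07316692
eta_v = 1 - 0.05 * (7.07316692 - 1)
eta_v = 0.6963

0.6963


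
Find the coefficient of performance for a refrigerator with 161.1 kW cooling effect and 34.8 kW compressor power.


COP = Q_evap / W
COP = 161.1 / 34.8
COP = 4.629

4.629


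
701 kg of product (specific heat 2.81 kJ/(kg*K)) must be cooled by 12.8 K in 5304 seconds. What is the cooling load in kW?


Q = m * cp * dT / t
Q = 701 * 2.81 * 12.8 / 5304
Q = 4.754 kW

4.754


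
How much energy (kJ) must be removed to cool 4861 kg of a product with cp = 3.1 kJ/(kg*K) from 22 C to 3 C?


dT = 22 - (3) = 19 K
Q = m * cp * dT = 4861 * 3.1 * 19
Q = 286313 kJ

286313


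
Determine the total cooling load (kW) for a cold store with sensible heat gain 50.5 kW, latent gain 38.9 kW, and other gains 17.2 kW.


Q_total = Q_s + Q_l + Q_misc
Q_total = 50.5 + 38.9 + 17.2
Q_total = 106.6 kW

106.6


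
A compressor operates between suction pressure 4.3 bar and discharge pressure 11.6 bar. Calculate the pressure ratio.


PR = P_high / P_low
PR = 11.6 / 4.3
PR = 2.698

2.698


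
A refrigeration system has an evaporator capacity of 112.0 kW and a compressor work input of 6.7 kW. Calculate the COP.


COP = Q_evap / W
COP = 112.0 / 6.7
COP = 16.716

16.716


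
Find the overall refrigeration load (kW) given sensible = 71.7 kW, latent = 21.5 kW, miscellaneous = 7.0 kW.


Q_total = Q_s + Q_l + Q_misc
Q_total = 71.7 + 21.5 + 7.0
Q_total = 100.2 kW

100.2


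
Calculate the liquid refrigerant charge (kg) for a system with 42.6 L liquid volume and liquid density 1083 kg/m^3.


Charge = V * rho / 1000
Charge = 42.6 * 1083 / 1000
Charge = 46.14 kg

46.14


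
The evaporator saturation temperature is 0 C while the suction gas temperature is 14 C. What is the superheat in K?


Superheat = T_suction - T_evap
Superheat = 14 - (0)
Superheat = 14 K

14


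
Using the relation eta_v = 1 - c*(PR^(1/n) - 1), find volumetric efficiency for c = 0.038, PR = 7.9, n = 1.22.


PR^(1/n) = 7.9^(1/1.22) = 5.44201721
eta_v = 1 - 0.038 * (5.44201721 - 1)
eta_v = 0.8312

0.8312
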